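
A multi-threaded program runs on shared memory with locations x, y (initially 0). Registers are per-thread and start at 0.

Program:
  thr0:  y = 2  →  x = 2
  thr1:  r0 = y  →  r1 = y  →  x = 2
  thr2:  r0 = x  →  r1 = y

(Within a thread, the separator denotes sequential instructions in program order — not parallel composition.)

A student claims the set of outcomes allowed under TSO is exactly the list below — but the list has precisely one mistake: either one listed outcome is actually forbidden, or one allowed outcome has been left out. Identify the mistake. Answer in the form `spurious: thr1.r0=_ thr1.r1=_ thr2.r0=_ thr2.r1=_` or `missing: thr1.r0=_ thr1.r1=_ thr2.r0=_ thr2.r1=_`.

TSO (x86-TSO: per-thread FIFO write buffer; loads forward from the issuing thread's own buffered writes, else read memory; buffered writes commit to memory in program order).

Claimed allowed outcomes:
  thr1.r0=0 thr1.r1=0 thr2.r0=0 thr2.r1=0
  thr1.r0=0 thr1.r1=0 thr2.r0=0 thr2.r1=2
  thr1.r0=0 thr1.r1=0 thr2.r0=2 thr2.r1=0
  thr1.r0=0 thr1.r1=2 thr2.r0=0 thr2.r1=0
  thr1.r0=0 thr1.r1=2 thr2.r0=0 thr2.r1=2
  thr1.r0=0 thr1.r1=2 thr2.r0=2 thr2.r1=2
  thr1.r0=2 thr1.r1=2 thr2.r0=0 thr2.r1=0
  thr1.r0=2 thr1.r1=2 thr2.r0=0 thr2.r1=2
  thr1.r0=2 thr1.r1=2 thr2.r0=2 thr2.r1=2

missing: thr1.r0=0 thr1.r1=0 thr2.r0=2 thr2.r1=2

outcome vector order: (thr1.r0,thr1.r1,thr2.r0,thr2.r1)
TSO (10): (0,0,0,0), (0,0,0,2), (0,0,2,0), (0,0,2,2), (0,2,0,0), (0,2,0,2), (0,2,2,2), (2,2,0,0), (2,2,0,2), (2,2,2,2)
TSO∖claimed = {(0,0,2,2)}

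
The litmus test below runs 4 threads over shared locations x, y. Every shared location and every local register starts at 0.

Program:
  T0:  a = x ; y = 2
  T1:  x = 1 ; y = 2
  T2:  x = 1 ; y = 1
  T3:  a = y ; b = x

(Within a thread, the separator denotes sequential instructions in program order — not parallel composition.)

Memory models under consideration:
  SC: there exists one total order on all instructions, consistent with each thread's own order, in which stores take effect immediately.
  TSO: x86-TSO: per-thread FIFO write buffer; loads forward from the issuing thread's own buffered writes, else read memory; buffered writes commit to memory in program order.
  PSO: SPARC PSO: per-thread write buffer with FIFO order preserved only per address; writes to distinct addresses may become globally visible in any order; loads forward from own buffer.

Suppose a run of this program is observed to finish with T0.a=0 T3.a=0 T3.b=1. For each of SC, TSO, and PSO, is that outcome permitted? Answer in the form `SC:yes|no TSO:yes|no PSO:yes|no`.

outcome vector order: (T0.a,T3.a,T3.b)
SC (9): <0 0 0>; <0 0 1>; <0 1 1>; <0 2 0>; <0 2 1>; <1 0 0>; <1 0 1>; <1 1 1>; <1 2 1>
TSO (9): <0 0 0>; <0 0 1>; <0 1 1>; <0 2 0>; <0 2 1>; <1 0 0>; <1 0 1>; <1 1 1>; <1 2 1>
PSO (12): <0 0 0>; <0 0 1>; <0 1 0>; <0 1 1>; <0 2 0>; <0 2 1>; <1 0 0>; <1 0 1>; <1 1 0>; <1 1 1>; <1 2 0>; <1 2 1>
target <0 0 1> ∈ {SC,TSO,PSO}

SC:yes TSO:yes PSO:yes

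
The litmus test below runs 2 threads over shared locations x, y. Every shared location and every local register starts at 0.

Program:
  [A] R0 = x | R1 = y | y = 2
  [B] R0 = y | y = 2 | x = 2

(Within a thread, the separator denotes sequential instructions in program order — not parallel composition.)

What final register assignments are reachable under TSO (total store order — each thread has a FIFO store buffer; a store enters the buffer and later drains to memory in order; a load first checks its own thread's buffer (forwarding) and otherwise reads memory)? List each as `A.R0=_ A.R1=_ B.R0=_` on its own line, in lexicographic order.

A.R0=0 A.R1=0 B.R0=0
A.R0=0 A.R1=0 B.R0=2
A.R0=0 A.R1=2 B.R0=0
A.R0=2 A.R1=2 B.R0=0

outcome vector order: (A.R0,A.R1,B.R0)
|TSO outcomes| = 4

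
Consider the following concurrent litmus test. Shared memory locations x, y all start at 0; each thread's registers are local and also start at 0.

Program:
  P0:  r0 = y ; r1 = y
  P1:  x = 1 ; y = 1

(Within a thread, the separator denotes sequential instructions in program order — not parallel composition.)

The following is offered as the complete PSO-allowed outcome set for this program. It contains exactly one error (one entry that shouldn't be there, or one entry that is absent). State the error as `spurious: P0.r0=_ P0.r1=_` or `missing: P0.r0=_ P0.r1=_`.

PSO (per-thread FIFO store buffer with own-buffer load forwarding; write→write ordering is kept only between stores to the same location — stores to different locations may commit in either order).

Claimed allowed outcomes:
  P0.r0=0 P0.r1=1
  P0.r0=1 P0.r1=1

missing: P0.r0=0 P0.r1=0

outcome vector order: (P0.r0,P0.r1)
under PSO → 0/0, 0/1, 1/1
PSO∖claimed = {0/0}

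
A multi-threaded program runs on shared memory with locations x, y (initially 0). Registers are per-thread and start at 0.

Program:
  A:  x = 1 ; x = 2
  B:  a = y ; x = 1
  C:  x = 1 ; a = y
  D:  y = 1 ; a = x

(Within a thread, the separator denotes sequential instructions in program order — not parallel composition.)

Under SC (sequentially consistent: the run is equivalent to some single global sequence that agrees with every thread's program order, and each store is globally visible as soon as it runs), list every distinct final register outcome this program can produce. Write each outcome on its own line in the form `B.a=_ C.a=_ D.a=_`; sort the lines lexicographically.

B.a=0 C.a=0 D.a=1
B.a=0 C.a=0 D.a=2
B.a=0 C.a=1 D.a=0
B.a=0 C.a=1 D.a=1
B.a=0 C.a=1 D.a=2
B.a=1 C.a=0 D.a=1
B.a=1 C.a=0 D.a=2
B.a=1 C.a=1 D.a=0
B.a=1 C.a=1 D.a=1
B.a=1 C.a=1 D.a=2

outcome vector order: (B.a,C.a,D.a)
|SC outcomes| = 10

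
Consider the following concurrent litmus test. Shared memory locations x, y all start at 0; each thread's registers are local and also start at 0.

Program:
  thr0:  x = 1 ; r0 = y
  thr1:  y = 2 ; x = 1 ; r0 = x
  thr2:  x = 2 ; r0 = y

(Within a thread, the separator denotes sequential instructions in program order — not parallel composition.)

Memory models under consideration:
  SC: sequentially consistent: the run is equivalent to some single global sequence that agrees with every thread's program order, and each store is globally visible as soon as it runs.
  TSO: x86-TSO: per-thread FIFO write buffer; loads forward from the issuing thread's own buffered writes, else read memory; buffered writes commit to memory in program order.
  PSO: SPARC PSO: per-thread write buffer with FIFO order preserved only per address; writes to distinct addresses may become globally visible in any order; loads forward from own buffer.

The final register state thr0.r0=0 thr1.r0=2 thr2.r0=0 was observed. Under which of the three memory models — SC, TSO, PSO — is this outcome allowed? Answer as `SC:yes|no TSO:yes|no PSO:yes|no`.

SC:no TSO:yes PSO:yes

outcome vector order: (thr0.r0,thr1.r0,thr2.r0)
SC: 6 outcomes — {0/1/0 0/1/2 0/2/2 2/1/0 2/1/2 2/2/2}
TSO: 8 outcomes — {0/1/0 0/1/2 0/2/0 0/2/2 2/1/0 2/1/2 2/2/0 2/2/2}
PSO: 8 outcomes — {0/1/0 0/1/2 0/2/0 0/2/2 2/1/0 2/1/2 2/2/0 2/2/2}
target 0/2/0 ∈ {TSO,PSO}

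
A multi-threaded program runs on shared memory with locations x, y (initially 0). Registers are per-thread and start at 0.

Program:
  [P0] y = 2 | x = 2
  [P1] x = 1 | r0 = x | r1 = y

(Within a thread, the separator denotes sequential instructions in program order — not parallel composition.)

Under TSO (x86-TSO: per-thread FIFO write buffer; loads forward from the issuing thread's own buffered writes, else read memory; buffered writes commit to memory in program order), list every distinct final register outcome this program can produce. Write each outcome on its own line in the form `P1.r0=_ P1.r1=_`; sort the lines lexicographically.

outcome vector order: (P1.r0,P1.r1)
|TSO outcomes| = 3

P1.r0=1 P1.r1=0
P1.r0=1 P1.r1=2
P1.r0=2 P1.r1=2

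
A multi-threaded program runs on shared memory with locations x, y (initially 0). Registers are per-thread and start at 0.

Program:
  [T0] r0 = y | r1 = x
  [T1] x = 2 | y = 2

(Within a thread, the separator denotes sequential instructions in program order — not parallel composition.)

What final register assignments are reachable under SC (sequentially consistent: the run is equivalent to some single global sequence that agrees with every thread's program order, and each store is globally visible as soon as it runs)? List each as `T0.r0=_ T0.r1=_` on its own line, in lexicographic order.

T0.r0=0 T0.r1=0
T0.r0=0 T0.r1=2
T0.r0=2 T0.r1=2

outcome vector order: (T0.r0,T0.r1)
|SC outcomes| = 3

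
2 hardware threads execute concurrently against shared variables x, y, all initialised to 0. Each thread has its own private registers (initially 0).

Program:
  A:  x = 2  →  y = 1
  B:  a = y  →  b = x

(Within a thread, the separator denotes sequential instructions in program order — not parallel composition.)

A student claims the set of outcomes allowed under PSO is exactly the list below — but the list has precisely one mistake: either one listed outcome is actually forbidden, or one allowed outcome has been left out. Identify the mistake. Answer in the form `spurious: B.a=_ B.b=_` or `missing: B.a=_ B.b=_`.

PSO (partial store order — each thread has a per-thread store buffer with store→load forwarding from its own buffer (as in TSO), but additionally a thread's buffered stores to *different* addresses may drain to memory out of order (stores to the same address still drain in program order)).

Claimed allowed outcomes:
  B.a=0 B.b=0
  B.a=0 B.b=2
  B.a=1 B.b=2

outcome vector order: (B.a,B.b)
[PSO] allowed = {(0,0); (0,2); (1,0); (1,2)}
PSO∖claimed = {(1,0)}

missing: B.a=1 B.b=0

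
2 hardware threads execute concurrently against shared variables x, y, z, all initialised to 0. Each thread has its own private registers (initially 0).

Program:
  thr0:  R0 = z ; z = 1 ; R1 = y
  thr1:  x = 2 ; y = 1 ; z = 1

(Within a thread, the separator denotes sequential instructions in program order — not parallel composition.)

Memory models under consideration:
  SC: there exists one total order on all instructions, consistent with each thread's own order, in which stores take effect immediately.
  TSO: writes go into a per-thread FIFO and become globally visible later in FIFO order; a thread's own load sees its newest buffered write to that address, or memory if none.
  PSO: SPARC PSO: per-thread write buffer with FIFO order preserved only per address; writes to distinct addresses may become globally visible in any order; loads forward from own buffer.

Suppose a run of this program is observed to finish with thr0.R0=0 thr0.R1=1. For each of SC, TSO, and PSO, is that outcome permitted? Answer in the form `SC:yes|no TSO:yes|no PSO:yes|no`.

SC:yes TSO:yes PSO:yes

outcome vector order: (thr0.R0,thr0.R1)
under SC → 00 01 11
under TSO → 00 01 11
under PSO → 00 01 10 11
target 01 ∈ {SC,TSO,PSO}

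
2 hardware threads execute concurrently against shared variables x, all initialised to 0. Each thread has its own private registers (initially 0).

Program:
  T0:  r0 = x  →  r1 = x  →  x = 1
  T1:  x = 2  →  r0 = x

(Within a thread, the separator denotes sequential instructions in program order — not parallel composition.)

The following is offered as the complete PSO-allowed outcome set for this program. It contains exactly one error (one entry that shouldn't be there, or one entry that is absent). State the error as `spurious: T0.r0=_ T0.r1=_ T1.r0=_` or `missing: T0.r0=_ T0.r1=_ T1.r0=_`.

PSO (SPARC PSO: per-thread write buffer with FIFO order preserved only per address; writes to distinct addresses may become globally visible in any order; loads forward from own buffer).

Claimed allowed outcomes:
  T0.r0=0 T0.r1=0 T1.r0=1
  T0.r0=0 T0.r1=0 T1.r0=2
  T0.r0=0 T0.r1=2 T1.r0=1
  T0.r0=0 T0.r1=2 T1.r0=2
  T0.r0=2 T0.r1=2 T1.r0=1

outcome vector order: (T0.r0,T0.r1,T1.r0)
PSO: 6 outcomes — {<0 0 1>, <0 0 2>, <0 2 1>, <0 2 2>, <2 2 1>, <2 2 2>}
PSO∖claimed = {<2 2 2>}

missing: T0.r0=2 T0.r1=2 T1.r0=2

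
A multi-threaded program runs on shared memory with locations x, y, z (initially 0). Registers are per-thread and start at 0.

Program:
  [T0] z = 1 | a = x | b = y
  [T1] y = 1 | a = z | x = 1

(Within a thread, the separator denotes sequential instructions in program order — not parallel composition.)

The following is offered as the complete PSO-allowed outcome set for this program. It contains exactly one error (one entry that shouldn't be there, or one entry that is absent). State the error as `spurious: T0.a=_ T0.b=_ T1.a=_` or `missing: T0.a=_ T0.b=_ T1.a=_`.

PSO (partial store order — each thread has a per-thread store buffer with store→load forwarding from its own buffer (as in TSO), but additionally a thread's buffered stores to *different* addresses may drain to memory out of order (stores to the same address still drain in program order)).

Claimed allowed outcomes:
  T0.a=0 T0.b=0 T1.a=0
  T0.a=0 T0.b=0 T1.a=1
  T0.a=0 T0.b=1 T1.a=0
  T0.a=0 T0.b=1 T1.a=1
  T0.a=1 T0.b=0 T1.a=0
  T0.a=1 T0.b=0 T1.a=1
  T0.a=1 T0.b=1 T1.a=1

outcome vector order: (T0.a,T0.b,T1.a)
PSO (8): (0,0,0), (0,0,1), (0,1,0), (0,1,1), (1,0,0), (1,0,1), (1,1,0), (1,1,1)
PSO∖claimed = {(1,1,0)}

missing: T0.a=1 T0.b=1 T1.a=0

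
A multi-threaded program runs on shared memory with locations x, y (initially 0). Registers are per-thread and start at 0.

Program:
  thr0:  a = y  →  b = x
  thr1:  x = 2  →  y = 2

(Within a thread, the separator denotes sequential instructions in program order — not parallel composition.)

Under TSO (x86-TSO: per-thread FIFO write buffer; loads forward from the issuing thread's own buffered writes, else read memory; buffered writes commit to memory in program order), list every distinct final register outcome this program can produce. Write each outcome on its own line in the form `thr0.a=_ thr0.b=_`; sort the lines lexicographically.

outcome vector order: (thr0.a,thr0.b)
|TSO outcomes| = 3

thr0.a=0 thr0.b=0
thr0.a=0 thr0.b=2
thr0.a=2 thr0.b=2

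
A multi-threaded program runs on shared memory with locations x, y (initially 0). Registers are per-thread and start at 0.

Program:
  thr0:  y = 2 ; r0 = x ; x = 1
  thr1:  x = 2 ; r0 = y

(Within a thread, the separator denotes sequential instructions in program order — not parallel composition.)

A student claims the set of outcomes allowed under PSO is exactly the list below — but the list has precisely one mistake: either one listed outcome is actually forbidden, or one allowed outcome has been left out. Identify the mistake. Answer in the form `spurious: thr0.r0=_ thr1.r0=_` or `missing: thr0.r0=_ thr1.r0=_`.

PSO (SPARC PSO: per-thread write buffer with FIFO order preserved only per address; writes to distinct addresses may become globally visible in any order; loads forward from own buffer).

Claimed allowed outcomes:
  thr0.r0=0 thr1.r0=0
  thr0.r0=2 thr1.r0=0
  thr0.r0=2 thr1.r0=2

missing: thr0.r0=0 thr1.r0=2

outcome vector order: (thr0.r0,thr1.r0)
PSO (4): 0/0 0/2 2/0 2/2
PSO∖claimed = {0/2}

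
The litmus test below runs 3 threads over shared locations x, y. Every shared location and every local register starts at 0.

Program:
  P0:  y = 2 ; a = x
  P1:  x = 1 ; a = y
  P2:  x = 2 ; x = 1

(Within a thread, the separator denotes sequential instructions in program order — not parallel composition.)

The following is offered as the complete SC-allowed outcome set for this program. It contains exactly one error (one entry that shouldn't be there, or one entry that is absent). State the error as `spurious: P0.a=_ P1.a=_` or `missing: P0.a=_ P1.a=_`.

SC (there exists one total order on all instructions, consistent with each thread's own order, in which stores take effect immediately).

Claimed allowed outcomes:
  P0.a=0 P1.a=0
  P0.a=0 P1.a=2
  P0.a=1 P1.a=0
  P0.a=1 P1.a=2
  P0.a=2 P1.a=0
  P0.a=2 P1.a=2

spurious: P0.a=0 P1.a=0

outcome vector order: (P0.a,P1.a)
SC: 5 outcomes — {(0,2), (1,0), (1,2), (2,0), (2,2)}
claimed∖SC = {(0,0)}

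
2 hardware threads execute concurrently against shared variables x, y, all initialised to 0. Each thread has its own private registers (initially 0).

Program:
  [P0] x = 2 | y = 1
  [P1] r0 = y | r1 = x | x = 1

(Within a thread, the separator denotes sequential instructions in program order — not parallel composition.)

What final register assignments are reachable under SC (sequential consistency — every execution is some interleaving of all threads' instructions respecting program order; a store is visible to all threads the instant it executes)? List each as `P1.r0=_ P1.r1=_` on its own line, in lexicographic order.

P1.r0=0 P1.r1=0
P1.r0=0 P1.r1=2
P1.r0=1 P1.r1=2

outcome vector order: (P1.r0,P1.r1)
|SC outcomes| = 3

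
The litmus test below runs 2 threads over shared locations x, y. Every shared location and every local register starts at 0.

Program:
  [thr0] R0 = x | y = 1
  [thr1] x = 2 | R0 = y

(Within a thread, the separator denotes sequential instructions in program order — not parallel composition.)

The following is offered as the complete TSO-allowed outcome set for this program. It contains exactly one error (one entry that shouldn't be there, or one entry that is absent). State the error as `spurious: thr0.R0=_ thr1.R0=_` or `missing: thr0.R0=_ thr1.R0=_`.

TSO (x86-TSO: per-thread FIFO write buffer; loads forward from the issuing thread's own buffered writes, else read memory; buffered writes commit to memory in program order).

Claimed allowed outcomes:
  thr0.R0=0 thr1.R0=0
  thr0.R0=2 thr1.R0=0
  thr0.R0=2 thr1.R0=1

outcome vector order: (thr0.R0,thr1.R0)
TSO (4): 00, 01, 20, 21
TSO∖claimed = {01}

missing: thr0.R0=0 thr1.R0=1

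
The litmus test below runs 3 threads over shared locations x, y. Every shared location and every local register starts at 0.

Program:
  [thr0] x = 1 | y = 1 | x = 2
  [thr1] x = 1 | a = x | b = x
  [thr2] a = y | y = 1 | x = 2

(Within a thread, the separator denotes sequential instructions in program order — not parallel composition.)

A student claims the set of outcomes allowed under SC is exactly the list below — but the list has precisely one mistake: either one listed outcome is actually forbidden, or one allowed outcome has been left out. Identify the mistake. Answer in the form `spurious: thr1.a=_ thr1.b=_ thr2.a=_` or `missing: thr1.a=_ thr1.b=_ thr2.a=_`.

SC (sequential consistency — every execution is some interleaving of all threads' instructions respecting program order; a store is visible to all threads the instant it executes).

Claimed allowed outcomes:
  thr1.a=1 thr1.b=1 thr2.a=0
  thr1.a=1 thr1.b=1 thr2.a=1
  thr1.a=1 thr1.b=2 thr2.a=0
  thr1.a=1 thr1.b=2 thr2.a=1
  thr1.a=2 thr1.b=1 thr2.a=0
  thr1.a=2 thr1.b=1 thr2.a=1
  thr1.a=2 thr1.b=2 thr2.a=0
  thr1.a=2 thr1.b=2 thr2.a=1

spurious: thr1.a=2 thr1.b=1 thr2.a=1

outcome vector order: (thr1.a,thr1.b,thr2.a)
SC: 7 outcomes — {1/1/0; 1/1/1; 1/2/0; 1/2/1; 2/1/0; 2/2/0; 2/2/1}
claimed∖SC = {2/1/1}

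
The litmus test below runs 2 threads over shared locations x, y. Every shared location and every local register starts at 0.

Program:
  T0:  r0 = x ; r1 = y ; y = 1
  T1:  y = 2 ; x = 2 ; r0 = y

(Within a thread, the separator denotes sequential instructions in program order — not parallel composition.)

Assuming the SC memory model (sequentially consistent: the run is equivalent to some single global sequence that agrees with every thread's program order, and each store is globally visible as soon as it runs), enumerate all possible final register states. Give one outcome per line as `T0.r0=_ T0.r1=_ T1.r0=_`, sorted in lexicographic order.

T0.r0=0 T0.r1=0 T1.r0=1
T0.r0=0 T0.r1=0 T1.r0=2
T0.r0=0 T0.r1=2 T1.r0=1
T0.r0=0 T0.r1=2 T1.r0=2
T0.r0=2 T0.r1=2 T1.r0=1
T0.r0=2 T0.r1=2 T1.r0=2

outcome vector order: (T0.r0,T0.r1,T1.r0)
|SC outcomes| = 6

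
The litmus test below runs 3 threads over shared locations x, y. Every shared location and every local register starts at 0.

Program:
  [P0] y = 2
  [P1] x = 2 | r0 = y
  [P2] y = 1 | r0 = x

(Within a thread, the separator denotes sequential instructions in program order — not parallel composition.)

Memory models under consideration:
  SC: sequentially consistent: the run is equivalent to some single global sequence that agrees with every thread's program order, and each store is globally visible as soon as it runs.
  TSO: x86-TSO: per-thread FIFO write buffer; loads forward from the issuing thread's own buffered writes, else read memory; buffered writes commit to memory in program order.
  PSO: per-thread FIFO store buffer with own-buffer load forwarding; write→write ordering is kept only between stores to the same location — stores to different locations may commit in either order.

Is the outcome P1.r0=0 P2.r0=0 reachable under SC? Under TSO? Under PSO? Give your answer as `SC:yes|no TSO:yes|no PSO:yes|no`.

outcome vector order: (P1.r0,P2.r0)
SC: 5 outcomes — {(0,2), (1,0), (1,2), (2,0), (2,2)}
TSO: 6 outcomes — {(0,0), (0,2), (1,0), (1,2), (2,0), (2,2)}
PSO: 6 outcomes — {(0,0), (0,2), (1,0), (1,2), (2,0), (2,2)}
target (0,0) ∈ {TSO,PSO}

SC:no TSO:yes PSO:yes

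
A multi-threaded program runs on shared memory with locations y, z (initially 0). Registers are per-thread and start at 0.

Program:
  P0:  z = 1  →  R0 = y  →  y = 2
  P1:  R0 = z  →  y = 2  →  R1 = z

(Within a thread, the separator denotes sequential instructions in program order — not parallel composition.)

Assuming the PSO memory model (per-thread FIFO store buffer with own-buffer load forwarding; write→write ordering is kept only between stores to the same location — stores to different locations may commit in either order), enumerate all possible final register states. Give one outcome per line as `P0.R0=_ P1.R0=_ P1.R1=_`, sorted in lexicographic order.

outcome vector order: (P0.R0,P1.R0,P1.R1)
|PSO outcomes| = 6

P0.R0=0 P1.R0=0 P1.R1=0
P0.R0=0 P1.R0=0 P1.R1=1
P0.R0=0 P1.R0=1 P1.R1=1
P0.R0=2 P1.R0=0 P1.R1=0
P0.R0=2 P1.R0=0 P1.R1=1
P0.R0=2 P1.R0=1 P1.R1=1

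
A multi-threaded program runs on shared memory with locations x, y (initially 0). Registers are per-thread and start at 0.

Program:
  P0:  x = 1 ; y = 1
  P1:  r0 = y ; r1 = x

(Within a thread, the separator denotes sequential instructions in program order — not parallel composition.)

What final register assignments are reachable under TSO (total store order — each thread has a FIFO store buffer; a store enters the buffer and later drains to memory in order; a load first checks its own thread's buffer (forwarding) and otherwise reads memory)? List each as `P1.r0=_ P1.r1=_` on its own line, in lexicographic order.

P1.r0=0 P1.r1=0
P1.r0=0 P1.r1=1
P1.r0=1 P1.r1=1

outcome vector order: (P1.r0,P1.r1)
|TSO outcomes| = 3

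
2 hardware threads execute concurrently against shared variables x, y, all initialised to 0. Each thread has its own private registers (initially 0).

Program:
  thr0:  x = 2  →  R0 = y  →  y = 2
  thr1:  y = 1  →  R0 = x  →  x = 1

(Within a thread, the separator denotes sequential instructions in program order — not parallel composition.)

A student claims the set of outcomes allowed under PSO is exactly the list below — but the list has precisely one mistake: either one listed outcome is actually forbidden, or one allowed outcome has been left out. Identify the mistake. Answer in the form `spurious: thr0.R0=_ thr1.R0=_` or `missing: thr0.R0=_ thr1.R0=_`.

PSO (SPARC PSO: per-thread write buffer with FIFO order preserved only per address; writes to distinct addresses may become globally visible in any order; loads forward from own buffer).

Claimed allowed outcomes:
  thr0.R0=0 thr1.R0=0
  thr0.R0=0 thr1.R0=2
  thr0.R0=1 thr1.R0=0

outcome vector order: (thr0.R0,thr1.R0)
[PSO] allowed = {0/0; 0/2; 1/0; 1/2}
PSO∖claimed = {1/2}

missing: thr0.R0=1 thr1.R0=2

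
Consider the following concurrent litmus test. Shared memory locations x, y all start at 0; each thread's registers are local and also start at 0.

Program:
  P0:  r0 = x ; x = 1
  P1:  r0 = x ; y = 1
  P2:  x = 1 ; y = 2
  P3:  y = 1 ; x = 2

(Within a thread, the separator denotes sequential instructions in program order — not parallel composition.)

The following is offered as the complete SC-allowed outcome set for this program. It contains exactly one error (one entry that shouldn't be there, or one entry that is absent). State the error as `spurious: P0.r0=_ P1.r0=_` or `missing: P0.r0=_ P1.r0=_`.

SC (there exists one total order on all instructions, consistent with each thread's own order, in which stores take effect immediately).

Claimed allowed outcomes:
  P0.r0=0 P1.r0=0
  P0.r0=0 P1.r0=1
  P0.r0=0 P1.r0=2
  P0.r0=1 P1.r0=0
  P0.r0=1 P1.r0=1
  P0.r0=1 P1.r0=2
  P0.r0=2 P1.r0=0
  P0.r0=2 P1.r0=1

outcome vector order: (P0.r0,P1.r0)
under SC → <0 0>, <0 1>, <0 2>, <1 0>, <1 1>, <1 2>, <2 0>, <2 1>, <2 2>
SC∖claimed = {<2 2>}

missing: P0.r0=2 P1.r0=2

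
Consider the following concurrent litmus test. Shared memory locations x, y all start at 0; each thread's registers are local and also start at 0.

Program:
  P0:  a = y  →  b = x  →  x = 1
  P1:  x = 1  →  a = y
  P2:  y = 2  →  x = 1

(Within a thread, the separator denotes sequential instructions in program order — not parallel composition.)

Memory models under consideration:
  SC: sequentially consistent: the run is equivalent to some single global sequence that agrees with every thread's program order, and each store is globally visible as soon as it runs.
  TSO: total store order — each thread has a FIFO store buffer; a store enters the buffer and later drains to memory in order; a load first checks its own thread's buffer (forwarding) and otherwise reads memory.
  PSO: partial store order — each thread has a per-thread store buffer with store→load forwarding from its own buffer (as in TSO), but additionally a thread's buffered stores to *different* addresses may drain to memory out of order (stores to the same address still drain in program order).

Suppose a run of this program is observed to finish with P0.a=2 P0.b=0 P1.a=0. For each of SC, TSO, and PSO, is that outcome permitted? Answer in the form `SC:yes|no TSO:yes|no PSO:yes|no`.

outcome vector order: (P0.a,P0.b,P1.a)
under SC → 000; 002; 010; 012; 202; 210; 212
under TSO → 000; 002; 010; 012; 200; 202; 210; 212
under PSO → 000; 002; 010; 012; 200; 202; 210; 212
target 200 ∈ {TSO,PSO}

SC:no TSO:yes PSO:yes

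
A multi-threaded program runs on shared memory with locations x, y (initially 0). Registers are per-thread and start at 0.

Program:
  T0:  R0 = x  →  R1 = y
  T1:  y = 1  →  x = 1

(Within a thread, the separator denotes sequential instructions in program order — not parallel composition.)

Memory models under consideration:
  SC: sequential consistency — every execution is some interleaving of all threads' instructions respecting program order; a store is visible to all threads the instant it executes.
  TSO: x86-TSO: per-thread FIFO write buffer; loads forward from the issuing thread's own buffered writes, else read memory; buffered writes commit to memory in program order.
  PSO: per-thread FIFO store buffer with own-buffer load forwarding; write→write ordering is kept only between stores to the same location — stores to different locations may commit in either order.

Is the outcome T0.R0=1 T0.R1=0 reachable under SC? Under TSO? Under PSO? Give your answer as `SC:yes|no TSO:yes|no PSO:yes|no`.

outcome vector order: (T0.R0,T0.R1)
SC (3): 0/0 0/1 1/1
TSO (3): 0/0 0/1 1/1
PSO (4): 0/0 0/1 1/0 1/1
target 1/0 ∈ {PSO}

SC:no TSO:no PSO:yes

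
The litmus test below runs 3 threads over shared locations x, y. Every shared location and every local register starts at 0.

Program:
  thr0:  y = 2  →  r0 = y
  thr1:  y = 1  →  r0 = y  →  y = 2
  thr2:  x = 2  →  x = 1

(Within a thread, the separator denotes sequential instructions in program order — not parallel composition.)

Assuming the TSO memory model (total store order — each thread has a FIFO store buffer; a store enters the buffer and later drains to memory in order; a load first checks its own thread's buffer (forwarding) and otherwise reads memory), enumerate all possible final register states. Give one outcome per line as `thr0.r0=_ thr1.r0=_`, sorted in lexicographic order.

thr0.r0=1 thr1.r0=1
thr0.r0=2 thr1.r0=1
thr0.r0=2 thr1.r0=2

outcome vector order: (thr0.r0,thr1.r0)
|TSO outcomes| = 3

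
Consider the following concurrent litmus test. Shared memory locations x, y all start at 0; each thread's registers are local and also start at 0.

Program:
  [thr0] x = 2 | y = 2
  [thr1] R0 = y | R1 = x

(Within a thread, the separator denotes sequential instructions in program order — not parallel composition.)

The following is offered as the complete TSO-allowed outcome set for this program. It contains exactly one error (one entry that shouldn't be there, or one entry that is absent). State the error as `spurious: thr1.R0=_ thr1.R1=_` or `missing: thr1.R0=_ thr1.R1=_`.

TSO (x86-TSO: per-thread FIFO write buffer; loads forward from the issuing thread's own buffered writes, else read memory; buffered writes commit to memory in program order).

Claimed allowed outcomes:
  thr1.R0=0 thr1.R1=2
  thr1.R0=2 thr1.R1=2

missing: thr1.R0=0 thr1.R1=0

outcome vector order: (thr1.R0,thr1.R1)
under TSO → 00, 02, 22
TSO∖claimed = {00}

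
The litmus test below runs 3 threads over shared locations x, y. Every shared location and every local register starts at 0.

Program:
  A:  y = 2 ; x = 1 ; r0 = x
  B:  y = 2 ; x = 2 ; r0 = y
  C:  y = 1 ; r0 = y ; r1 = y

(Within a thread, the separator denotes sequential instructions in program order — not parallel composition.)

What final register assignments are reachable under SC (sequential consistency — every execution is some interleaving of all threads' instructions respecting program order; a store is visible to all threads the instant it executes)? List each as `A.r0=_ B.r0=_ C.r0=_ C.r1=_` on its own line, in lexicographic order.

outcome vector order: (A.r0,B.r0,C.r0,C.r1)
|SC outcomes| = 10

A.r0=1 B.r0=1 C.r0=1 C.r1=1
A.r0=1 B.r0=1 C.r0=1 C.r1=2
A.r0=1 B.r0=1 C.r0=2 C.r1=2
A.r0=1 B.r0=2 C.r0=1 C.r1=1
A.r0=1 B.r0=2 C.r0=1 C.r1=2
A.r0=1 B.r0=2 C.r0=2 C.r1=2
A.r0=2 B.r0=1 C.r0=1 C.r1=1
A.r0=2 B.r0=2 C.r0=1 C.r1=1
A.r0=2 B.r0=2 C.r0=1 C.r1=2
A.r0=2 B.r0=2 C.r0=2 C.r1=2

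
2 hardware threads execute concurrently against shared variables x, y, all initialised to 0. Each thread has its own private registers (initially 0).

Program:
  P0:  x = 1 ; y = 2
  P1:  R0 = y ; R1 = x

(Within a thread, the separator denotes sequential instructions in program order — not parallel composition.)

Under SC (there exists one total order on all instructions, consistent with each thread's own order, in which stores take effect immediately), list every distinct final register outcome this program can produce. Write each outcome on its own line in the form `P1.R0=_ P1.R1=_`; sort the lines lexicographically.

P1.R0=0 P1.R1=0
P1.R0=0 P1.R1=1
P1.R0=2 P1.R1=1

outcome vector order: (P1.R0,P1.R1)
|SC outcomes| = 3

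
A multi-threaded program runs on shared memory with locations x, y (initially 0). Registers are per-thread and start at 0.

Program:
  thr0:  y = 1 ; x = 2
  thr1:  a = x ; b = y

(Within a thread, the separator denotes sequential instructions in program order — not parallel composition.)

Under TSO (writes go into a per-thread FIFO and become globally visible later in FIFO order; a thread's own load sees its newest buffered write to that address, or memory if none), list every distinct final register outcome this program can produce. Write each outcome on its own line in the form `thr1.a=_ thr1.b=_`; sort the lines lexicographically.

thr1.a=0 thr1.b=0
thr1.a=0 thr1.b=1
thr1.a=2 thr1.b=1

outcome vector order: (thr1.a,thr1.b)
|TSO outcomes| = 3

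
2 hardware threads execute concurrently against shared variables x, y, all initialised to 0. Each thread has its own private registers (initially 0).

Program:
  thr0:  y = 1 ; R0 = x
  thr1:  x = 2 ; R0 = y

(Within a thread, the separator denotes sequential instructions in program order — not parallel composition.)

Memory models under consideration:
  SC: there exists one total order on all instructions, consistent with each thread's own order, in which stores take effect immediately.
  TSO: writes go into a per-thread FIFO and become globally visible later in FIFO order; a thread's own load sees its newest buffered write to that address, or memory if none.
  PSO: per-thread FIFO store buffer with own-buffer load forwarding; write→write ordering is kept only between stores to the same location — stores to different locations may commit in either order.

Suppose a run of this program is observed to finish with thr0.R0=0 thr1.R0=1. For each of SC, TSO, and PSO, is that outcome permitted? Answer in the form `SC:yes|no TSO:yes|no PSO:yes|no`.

SC:yes TSO:yes PSO:yes

outcome vector order: (thr0.R0,thr1.R0)
SC: 3 outcomes — {0/1 2/0 2/1}
TSO: 4 outcomes — {0/0 0/1 2/0 2/1}
PSO: 4 outcomes — {0/0 0/1 2/0 2/1}
target 0/1 ∈ {SC,TSO,PSO}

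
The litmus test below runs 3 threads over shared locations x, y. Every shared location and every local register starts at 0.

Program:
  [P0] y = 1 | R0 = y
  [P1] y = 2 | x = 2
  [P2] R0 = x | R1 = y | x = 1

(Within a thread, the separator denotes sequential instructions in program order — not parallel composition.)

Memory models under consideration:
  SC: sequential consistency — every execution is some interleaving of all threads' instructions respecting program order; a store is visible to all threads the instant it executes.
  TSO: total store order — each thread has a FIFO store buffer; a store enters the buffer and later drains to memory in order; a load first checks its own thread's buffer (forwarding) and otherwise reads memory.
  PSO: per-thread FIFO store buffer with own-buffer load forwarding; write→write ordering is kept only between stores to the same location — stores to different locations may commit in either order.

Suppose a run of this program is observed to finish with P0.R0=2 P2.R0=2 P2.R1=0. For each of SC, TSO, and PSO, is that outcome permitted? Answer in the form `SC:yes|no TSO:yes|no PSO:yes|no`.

SC:no TSO:no PSO:yes

outcome vector order: (P0.R0,P2.R0,P2.R1)
SC: 9 outcomes — {<1 0 0> <1 0 1> <1 0 2> <1 2 1> <1 2 2> <2 0 0> <2 0 1> <2 0 2> <2 2 2>}
TSO: 9 outcomes — {<1 0 0> <1 0 1> <1 0 2> <1 2 1> <1 2 2> <2 0 0> <2 0 1> <2 0 2> <2 2 2>}
PSO: 12 outcomes — {<1 0 0> <1 0 1> <1 0 2> <1 2 0> <1 2 1> <1 2 2> <2 0 0> <2 0 1> <2 0 2> <2 2 0> <2 2 1> <2 2 2>}
target <2 2 0> ∈ {PSO}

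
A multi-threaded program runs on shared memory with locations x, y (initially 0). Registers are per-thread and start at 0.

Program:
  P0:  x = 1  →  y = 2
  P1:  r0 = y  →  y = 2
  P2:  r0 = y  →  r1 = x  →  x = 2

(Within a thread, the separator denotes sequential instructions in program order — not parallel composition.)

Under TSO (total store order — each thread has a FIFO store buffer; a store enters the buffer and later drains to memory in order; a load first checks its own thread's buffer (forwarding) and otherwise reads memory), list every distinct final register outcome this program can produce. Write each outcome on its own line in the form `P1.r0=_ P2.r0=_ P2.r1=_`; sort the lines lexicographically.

outcome vector order: (P1.r0,P2.r0,P2.r1)
|TSO outcomes| = 7

P1.r0=0 P2.r0=0 P2.r1=0
P1.r0=0 P2.r0=0 P2.r1=1
P1.r0=0 P2.r0=2 P2.r1=0
P1.r0=0 P2.r0=2 P2.r1=1
P1.r0=2 P2.r0=0 P2.r1=0
P1.r0=2 P2.r0=0 P2.r1=1
P1.r0=2 P2.r0=2 P2.r1=1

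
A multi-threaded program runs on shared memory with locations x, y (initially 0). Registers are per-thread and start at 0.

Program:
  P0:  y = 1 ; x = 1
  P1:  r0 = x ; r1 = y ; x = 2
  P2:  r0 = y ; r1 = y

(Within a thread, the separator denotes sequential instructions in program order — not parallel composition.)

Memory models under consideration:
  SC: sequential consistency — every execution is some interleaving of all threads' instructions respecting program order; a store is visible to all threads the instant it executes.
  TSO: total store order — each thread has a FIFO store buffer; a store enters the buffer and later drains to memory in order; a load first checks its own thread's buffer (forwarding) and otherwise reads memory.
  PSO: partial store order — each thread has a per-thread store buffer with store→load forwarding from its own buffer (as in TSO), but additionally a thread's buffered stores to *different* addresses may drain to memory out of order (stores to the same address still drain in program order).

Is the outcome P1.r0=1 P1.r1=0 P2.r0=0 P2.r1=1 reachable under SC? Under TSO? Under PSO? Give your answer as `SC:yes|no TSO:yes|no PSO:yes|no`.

SC:no TSO:no PSO:yes

outcome vector order: (P1.r0,P1.r1,P2.r0,P2.r1)
SC (9): (0,0,0,0) (0,0,0,1) (0,0,1,1) (0,1,0,0) (0,1,0,1) (0,1,1,1) (1,1,0,0) (1,1,0,1) (1,1,1,1)
TSO (9): (0,0,0,0) (0,0,0,1) (0,0,1,1) (0,1,0,0) (0,1,0,1) (0,1,1,1) (1,1,0,0) (1,1,0,1) (1,1,1,1)
PSO (12): (0,0,0,0) (0,0,0,1) (0,0,1,1) (0,1,0,0) (0,1,0,1) (0,1,1,1) (1,0,0,0) (1,0,0,1) (1,0,1,1) (1,1,0,0) (1,1,0,1) (1,1,1,1)
target (1,0,0,1) ∈ {PSO}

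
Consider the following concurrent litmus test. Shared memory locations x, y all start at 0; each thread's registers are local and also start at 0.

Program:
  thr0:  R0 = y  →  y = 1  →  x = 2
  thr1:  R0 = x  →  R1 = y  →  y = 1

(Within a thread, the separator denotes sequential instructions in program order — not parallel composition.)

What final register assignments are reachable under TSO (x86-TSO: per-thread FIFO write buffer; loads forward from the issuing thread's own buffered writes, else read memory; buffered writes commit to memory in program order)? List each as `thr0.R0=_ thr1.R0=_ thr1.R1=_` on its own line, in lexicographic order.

thr0.R0=0 thr1.R0=0 thr1.R1=0
thr0.R0=0 thr1.R0=0 thr1.R1=1
thr0.R0=0 thr1.R0=2 thr1.R1=1
thr0.R0=1 thr1.R0=0 thr1.R1=0

outcome vector order: (thr0.R0,thr1.R0,thr1.R1)
|TSO outcomes| = 4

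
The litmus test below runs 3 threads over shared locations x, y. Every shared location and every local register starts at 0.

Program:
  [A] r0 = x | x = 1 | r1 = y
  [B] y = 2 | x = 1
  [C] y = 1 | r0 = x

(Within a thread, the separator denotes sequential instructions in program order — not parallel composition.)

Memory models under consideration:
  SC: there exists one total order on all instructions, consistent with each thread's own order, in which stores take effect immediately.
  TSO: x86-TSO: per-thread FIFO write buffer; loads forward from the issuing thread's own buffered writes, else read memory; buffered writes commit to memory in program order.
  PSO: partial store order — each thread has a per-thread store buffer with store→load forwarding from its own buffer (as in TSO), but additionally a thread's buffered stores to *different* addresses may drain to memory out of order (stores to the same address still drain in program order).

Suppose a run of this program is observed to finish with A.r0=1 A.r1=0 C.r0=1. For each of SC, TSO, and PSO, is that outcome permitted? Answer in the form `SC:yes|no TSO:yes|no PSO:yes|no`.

outcome vector order: (A.r0,A.r1,C.r0)
SC: 9 outcomes — {<0 0 1>; <0 1 0>; <0 1 1>; <0 2 0>; <0 2 1>; <1 1 0>; <1 1 1>; <1 2 0>; <1 2 1>}
TSO: 10 outcomes — {<0 0 0>; <0 0 1>; <0 1 0>; <0 1 1>; <0 2 0>; <0 2 1>; <1 1 0>; <1 1 1>; <1 2 0>; <1 2 1>}
PSO: 12 outcomes — {<0 0 0>; <0 0 1>; <0 1 0>; <0 1 1>; <0 2 0>; <0 2 1>; <1 0 0>; <1 0 1>; <1 1 0>; <1 1 1>; <1 2 0>; <1 2 1>}
target <1 0 1> ∈ {PSO}

SC:no TSO:no PSO:yes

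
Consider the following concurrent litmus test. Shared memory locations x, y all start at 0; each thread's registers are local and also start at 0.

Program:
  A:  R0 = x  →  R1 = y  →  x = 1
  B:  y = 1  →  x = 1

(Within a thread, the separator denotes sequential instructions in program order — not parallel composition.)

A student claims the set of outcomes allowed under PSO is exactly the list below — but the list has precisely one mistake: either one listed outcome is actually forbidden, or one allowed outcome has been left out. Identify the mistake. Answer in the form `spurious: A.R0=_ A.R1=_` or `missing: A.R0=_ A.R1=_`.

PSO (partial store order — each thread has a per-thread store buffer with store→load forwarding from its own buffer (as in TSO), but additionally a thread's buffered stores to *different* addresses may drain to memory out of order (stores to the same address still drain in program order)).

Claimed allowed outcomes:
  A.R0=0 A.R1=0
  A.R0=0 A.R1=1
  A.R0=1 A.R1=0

outcome vector order: (A.R0,A.R1)
PSO (4): (0,0); (0,1); (1,0); (1,1)
PSO∖claimed = {(1,1)}

missing: A.R0=1 A.R1=1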